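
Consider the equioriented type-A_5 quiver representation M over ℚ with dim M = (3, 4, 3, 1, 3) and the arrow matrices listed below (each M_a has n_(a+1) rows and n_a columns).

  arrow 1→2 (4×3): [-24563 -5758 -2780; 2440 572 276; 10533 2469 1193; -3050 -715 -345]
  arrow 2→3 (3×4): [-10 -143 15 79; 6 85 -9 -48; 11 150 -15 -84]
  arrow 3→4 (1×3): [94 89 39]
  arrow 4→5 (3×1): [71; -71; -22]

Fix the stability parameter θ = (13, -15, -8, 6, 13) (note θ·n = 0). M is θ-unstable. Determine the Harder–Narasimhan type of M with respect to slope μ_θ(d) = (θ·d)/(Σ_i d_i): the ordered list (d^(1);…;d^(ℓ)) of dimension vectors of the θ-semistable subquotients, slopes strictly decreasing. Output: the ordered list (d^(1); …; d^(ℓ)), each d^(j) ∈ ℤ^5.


Via rank(M_{q-1}∘⋯∘M_p): M ≅ I[1,1], I[1,3], I[1,5], I[2,2], I[2,3], I[5,5]^2.
μ_θ-semistable layers: μ^(1)=13; μ^(2)=6; μ^(3)=-10/3; μ^(4)=-8; μ^(5)=-15

((1, 0, 0, 0, 3); (0, 0, 0, 1, 0); (2, 2, 2, 0, 0); (0, 0, 1, 0, 0); (0, 2, 0, 0, 0))


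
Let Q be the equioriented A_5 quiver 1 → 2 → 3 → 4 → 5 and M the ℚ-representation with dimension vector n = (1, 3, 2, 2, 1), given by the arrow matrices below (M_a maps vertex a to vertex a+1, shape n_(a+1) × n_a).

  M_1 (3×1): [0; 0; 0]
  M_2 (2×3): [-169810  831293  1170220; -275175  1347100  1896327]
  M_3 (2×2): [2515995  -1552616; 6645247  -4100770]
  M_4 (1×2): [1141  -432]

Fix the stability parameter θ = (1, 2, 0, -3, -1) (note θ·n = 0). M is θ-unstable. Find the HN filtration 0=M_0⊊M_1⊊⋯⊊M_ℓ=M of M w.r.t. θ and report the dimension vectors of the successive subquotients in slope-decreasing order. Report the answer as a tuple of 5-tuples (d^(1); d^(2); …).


Via rank(M_{q-1}∘⋯∘M_p): M ≅ I[1,1], I[2,2], I[2,4], I[2,5].
μ_θ-semistable layers: μ^(1)=2; μ^(2)=1; μ^(3)=-1/3; μ^(4)=-1/2

((0, 1, 0, 0, 0); (1, 0, 0, 0, 0); (0, 1, 1, 1, 0); (0, 1, 1, 1, 1))


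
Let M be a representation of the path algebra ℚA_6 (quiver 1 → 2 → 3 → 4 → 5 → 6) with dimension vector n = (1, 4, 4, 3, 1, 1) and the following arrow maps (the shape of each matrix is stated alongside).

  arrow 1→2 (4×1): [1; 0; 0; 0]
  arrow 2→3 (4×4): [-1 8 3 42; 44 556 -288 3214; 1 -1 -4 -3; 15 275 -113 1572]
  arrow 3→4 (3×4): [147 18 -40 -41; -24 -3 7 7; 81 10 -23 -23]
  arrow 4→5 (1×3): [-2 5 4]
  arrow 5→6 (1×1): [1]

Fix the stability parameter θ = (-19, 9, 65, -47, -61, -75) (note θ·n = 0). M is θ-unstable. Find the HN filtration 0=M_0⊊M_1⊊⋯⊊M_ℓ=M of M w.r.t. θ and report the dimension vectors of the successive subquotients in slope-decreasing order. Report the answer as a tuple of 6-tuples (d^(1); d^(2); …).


Via rank(M_{q-1}∘⋯∘M_p): M ≅ I[1,6], I[2,3], I[2,4]^2.
μ_θ-semistable layers: μ^(1)=65; μ^(2)=9; μ^(3)=-64/3

((0, 0, 1, 0, 0, 0); (0, 3, 2, 2, 0, 0); (1, 1, 1, 1, 1, 1))


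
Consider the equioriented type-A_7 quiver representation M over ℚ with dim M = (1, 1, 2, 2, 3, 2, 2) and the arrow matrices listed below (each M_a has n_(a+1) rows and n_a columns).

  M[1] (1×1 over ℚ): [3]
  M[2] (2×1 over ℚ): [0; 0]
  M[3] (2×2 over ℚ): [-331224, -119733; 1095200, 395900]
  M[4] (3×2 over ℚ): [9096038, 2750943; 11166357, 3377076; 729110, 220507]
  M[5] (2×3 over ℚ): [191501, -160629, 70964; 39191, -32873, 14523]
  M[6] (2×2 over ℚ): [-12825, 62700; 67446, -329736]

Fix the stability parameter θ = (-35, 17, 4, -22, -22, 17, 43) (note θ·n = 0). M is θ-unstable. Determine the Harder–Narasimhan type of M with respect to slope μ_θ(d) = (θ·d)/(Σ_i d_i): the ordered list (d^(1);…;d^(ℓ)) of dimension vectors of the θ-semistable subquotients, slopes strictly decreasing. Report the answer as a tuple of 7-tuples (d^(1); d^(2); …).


Interval decomposition of M: I[1,2], I[3,3], I[3,7], I[4,6], I[5,5], I[7,7].
HN type (ℓ=6): μ^(1)=43; μ^(2)=17; μ^(3)=4; μ^(4)=-40/3; μ^(5)=-22; μ^(6)=-35

((0, 0, 0, 0, 0, 0, 2); (0, 1, 0, 0, 0, 2, 0); (0, 0, 1, 0, 0, 0, 0); (0, 0, 1, 1, 1, 0, 0); (0, 0, 0, 1, 2, 0, 0); (1, 0, 0, 0, 0, 0, 0))


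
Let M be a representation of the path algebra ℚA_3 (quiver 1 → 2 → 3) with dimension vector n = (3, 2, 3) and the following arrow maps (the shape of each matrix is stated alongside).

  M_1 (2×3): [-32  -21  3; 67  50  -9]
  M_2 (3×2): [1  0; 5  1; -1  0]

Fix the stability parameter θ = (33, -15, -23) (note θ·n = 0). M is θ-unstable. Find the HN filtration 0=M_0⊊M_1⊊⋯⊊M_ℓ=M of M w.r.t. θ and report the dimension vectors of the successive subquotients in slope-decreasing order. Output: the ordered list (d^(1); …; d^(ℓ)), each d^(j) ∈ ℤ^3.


Barcode: M ≅ I[1,1], I[1,3]^2, I[3,3]. HN layers by μ_θ (3 steps, strictly decreasing):
  μ^(1)=33; μ^(2)=-5/3; μ^(3)=-23

((1, 0, 0); (2, 2, 2); (0, 0, 1))


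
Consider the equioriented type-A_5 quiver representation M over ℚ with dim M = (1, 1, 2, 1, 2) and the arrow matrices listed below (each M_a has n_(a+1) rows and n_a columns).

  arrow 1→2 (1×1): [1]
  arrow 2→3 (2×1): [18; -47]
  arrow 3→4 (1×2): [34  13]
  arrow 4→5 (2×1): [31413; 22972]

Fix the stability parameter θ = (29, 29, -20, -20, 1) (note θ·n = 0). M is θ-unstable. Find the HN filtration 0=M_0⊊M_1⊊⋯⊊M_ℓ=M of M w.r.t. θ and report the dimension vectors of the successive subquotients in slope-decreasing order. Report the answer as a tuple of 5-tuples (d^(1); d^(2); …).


Via rank(M_{q-1}∘⋯∘M_p): M ≅ I[1,5], I[3,3], I[5,5].
μ_θ-semistable layers: μ^(1)=19/5; μ^(2)=1; μ^(3)=-20

((1, 1, 1, 1, 1); (0, 0, 0, 0, 1); (0, 0, 1, 0, 0))


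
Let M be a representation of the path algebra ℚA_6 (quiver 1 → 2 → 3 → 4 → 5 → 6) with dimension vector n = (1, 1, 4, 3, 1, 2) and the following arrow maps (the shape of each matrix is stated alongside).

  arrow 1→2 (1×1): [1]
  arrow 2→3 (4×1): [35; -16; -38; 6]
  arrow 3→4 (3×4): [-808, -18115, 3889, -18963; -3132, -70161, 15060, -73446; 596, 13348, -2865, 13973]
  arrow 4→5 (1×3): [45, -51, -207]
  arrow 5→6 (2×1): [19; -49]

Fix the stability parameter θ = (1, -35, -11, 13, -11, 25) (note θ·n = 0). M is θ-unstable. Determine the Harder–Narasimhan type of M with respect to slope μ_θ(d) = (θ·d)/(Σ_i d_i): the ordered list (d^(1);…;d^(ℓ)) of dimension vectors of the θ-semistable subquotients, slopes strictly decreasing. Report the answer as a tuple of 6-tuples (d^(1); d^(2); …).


Interval decomposition of M: I[1,3], I[3,3], I[3,4]^2, I[4,6], I[6,6].
HN type (ℓ=5): μ^(1)=25; μ^(2)=13; μ^(3)=1; μ^(4)=-11; μ^(5)=-17

((0, 0, 0, 0, 0, 2); (0, 0, 0, 2, 0, 0); (0, 0, 0, 1, 1, 0); (0, 0, 4, 0, 0, 0); (1, 1, 0, 0, 0, 0))


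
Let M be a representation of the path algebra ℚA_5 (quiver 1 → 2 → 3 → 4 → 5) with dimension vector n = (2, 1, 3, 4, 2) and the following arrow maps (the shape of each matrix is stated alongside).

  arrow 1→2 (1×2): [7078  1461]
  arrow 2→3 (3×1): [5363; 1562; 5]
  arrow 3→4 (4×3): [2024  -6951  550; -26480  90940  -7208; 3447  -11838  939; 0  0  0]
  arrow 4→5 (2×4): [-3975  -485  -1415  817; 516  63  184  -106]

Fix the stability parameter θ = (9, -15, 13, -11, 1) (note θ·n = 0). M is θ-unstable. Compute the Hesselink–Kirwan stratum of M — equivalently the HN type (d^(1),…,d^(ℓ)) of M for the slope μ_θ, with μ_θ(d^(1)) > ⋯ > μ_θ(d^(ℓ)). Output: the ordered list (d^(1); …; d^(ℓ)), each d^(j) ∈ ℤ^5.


Barcode: M ≅ I[1,1], I[1,3], I[3,4], I[3,5], I[4,4], I[4,5]. HN layers by μ_θ (5 steps, strictly decreasing):
  μ^(1)=13; μ^(2)=9; μ^(3)=1; μ^(4)=-3; μ^(5)=-11

((0, 0, 1, 0, 0); (1, 0, 0, 0, 0); (0, 0, 2, 2, 2); (1, 1, 0, 0, 0); (0, 0, 0, 2, 0))


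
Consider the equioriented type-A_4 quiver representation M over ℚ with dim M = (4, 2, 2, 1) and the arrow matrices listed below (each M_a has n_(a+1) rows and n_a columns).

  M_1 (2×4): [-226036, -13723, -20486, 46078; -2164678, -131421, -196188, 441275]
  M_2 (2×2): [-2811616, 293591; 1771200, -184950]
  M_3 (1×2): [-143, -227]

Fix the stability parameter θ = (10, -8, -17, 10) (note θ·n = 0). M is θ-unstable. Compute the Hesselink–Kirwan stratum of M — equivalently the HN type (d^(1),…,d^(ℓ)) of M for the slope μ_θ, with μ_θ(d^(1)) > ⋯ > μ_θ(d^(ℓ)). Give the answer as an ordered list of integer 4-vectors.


Interval decomposition of M: I[1,1]^2, I[1,2], I[1,4], I[3,3].
HN type (ℓ=4): μ^(1)=10; μ^(2)=1; μ^(3)=-5; μ^(4)=-17

((2, 0, 0, 1); (1, 1, 0, 0); (1, 1, 1, 0); (0, 0, 1, 0))


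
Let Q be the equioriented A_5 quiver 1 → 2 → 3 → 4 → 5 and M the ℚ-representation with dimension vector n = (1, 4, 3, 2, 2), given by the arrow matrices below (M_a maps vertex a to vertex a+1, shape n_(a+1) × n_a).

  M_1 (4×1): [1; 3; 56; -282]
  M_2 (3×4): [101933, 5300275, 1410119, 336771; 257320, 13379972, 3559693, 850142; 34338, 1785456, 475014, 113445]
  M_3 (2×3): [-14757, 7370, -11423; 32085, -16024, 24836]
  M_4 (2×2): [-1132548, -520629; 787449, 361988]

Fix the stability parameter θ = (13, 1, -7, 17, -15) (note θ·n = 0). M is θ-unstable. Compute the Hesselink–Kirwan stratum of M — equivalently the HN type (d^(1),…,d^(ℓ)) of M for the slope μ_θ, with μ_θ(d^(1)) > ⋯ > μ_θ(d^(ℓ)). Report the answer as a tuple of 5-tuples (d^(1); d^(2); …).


Barcode: M ≅ I[1,2], I[2,3], I[2,5]^2. HN layers by μ_θ (3 steps, strictly decreasing):
  μ^(1)=7; μ^(2)=1; μ^(3)=-3

((1, 1, 0, 0, 0); (0, 0, 0, 2, 2); (0, 3, 3, 0, 0))


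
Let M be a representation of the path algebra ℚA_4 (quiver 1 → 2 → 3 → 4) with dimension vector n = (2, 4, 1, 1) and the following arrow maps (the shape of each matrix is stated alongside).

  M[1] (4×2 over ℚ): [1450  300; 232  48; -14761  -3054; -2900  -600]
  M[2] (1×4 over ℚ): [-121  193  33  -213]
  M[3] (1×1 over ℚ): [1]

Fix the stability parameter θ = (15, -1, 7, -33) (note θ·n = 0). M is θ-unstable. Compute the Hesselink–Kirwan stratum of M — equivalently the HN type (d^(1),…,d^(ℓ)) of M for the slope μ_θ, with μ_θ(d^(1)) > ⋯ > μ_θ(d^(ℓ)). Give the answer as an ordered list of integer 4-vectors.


Via rank(M_{q-1}∘⋯∘M_p): M ≅ I[1,1], I[1,4], I[2,2]^3.
μ_θ-semistable layers: μ^(1)=15; μ^(2)=-1; μ^(3)=-3

((1, 0, 0, 0); (0, 3, 0, 0); (1, 1, 1, 1))


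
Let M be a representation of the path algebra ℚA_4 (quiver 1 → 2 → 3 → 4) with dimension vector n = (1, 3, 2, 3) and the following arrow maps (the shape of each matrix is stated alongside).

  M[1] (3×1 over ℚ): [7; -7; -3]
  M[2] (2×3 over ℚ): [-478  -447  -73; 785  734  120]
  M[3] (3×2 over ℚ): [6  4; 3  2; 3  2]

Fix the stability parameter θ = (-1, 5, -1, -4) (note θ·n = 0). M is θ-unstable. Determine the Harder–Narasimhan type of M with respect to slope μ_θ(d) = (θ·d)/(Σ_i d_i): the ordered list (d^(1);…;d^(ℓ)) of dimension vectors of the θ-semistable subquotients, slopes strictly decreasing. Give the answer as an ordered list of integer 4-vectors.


Interval decomposition of M: I[1,3], I[2,2], I[2,4], I[4,4]^2.
HN type (ℓ=5): μ^(1)=5; μ^(2)=2; μ^(3)=0; μ^(4)=-1; μ^(5)=-4

((0, 1, 0, 0); (0, 1, 1, 0); (0, 1, 1, 1); (1, 0, 0, 0); (0, 0, 0, 2))


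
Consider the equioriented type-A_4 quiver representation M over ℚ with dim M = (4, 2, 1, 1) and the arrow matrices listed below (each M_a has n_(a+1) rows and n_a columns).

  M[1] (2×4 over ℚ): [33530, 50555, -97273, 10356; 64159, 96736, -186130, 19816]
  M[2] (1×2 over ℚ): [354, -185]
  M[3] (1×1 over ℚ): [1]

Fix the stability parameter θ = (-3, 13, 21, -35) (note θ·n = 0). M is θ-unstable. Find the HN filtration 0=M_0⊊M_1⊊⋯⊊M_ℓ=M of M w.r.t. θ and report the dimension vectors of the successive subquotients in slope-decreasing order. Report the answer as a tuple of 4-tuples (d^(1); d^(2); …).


Interval decomposition of M: I[1,1]^2, I[1,2], I[1,4].
HN type (ℓ=3): μ^(1)=13; μ^(2)=-1/3; μ^(3)=-3

((0, 1, 0, 0); (0, 1, 1, 1); (4, 0, 0, 0))


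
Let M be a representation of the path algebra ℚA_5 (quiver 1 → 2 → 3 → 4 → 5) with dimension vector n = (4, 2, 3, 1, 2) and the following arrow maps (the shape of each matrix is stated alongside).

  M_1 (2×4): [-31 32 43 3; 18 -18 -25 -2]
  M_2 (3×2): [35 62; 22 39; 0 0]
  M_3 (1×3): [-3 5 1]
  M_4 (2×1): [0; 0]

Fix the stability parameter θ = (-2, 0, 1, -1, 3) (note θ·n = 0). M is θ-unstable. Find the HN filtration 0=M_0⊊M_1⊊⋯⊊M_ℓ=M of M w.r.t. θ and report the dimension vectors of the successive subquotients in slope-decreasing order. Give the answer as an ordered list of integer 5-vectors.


Barcode: M ≅ I[1,1]^2, I[1,3], I[1,4], I[3,3], I[5,5]^2. HN layers by μ_θ (4 steps, strictly decreasing):
  μ^(1)=3; μ^(2)=1; μ^(3)=0; μ^(4)=-2

((0, 0, 0, 0, 2); (0, 0, 2, 0, 0); (0, 2, 1, 1, 0); (4, 0, 0, 0, 0))


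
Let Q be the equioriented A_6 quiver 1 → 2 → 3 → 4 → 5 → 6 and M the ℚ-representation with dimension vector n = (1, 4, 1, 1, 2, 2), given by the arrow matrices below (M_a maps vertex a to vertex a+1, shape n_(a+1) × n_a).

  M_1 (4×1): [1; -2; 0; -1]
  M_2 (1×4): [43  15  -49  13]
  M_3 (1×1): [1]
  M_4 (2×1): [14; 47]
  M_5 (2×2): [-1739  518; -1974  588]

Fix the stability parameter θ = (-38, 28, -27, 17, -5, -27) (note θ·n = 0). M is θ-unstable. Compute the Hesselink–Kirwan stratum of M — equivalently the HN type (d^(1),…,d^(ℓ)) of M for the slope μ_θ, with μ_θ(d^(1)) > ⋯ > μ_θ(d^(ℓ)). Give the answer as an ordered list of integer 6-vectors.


Interval decomposition of M: I[1,2], I[2,2]^2, I[2,5], I[5,6], I[6,6].
HN type (ℓ=6): μ^(1)=28; μ^(2)=6; μ^(3)=1/2; μ^(4)=-16; μ^(5)=-27; μ^(6)=-38

((0, 3, 0, 0, 0, 0); (0, 0, 0, 1, 1, 0); (0, 1, 1, 0, 0, 0); (0, 0, 0, 0, 1, 1); (0, 0, 0, 0, 0, 1); (1, 0, 0, 0, 0, 0))


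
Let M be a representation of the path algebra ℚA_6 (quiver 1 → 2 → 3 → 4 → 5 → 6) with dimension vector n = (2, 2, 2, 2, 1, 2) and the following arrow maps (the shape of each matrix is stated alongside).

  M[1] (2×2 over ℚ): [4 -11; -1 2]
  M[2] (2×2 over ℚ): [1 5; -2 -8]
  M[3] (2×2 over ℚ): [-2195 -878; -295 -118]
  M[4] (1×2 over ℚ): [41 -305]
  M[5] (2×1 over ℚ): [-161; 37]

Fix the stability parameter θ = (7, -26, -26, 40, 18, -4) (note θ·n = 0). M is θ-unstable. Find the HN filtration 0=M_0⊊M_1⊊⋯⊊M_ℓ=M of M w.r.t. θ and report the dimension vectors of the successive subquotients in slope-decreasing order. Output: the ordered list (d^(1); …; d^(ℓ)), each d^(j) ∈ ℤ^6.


Interval decomposition of M: I[1,3], I[1,6], I[4,4], I[6,6].
HN type (ℓ=4): μ^(1)=40; μ^(2)=18; μ^(3)=-4; μ^(4)=-15

((0, 0, 0, 1, 0, 0); (0, 0, 0, 1, 1, 1); (0, 0, 0, 0, 0, 1); (2, 2, 2, 0, 0, 0))


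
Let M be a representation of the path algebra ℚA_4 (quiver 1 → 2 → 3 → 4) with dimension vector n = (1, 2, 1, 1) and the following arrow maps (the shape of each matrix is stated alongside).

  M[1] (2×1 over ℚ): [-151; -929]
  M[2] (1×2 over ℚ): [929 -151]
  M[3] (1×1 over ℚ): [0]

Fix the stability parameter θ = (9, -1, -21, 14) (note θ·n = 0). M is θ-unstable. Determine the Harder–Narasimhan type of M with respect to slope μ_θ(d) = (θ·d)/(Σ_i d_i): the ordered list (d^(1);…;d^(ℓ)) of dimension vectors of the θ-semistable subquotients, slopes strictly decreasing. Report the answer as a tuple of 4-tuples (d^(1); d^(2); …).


Barcode: M ≅ I[1,2], I[2,3], I[4,4]. HN layers by μ_θ (3 steps, strictly decreasing):
  μ^(1)=14; μ^(2)=4; μ^(3)=-11

((0, 0, 0, 1); (1, 1, 0, 0); (0, 1, 1, 0))


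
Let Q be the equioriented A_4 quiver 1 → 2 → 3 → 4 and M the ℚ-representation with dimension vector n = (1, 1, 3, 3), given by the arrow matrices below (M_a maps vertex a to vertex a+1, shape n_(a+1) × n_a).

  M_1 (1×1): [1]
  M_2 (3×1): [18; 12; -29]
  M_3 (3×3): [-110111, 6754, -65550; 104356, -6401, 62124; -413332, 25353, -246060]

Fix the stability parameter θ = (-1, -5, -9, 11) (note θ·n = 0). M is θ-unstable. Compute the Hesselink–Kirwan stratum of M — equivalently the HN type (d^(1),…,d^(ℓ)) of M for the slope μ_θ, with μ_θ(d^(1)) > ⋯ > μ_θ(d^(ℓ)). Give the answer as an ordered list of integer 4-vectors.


Barcode: M ≅ I[1,3], I[3,4]^2, I[4,4]. HN layers by μ_θ (3 steps, strictly decreasing):
  μ^(1)=11; μ^(2)=-5; μ^(3)=-9

((0, 0, 0, 3); (1, 1, 1, 0); (0, 0, 2, 0))


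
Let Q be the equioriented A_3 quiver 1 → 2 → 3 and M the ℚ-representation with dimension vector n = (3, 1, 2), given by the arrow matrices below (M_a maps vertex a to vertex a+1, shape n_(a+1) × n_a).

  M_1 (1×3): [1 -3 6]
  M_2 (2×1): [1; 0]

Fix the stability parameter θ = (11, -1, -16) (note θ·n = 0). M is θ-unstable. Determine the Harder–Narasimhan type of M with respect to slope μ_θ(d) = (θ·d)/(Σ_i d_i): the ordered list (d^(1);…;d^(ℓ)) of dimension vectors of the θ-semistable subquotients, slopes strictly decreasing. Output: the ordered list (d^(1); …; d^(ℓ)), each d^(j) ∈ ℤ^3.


Barcode: M ≅ I[1,1]^2, I[1,3], I[3,3]. HN layers by μ_θ (3 steps, strictly decreasing):
  μ^(1)=11; μ^(2)=-2; μ^(3)=-16

((2, 0, 0); (1, 1, 1); (0, 0, 1))


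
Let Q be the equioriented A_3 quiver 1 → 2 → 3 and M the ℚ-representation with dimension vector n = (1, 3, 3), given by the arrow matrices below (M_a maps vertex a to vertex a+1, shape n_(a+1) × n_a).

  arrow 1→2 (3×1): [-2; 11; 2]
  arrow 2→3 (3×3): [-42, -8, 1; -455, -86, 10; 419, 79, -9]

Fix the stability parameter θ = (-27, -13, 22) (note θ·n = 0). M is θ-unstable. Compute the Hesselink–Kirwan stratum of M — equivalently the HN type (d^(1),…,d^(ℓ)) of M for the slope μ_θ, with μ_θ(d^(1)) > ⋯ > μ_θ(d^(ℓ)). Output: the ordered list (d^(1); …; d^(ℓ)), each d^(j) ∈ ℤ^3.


Interval decomposition of M: I[1,3], I[2,3]^2.
HN type (ℓ=3): μ^(1)=22; μ^(2)=-13; μ^(3)=-27

((0, 0, 3); (0, 3, 0); (1, 0, 0))


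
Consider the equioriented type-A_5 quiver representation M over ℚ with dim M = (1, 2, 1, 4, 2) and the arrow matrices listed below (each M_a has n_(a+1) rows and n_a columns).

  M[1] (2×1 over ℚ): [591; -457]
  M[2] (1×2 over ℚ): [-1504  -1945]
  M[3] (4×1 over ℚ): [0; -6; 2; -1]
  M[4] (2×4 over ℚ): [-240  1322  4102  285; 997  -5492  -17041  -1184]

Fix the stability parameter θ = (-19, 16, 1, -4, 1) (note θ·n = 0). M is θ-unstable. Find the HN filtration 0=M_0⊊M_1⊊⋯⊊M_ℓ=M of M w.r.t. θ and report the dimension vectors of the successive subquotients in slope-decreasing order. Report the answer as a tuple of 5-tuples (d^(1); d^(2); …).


Interval decomposition of M: I[1,5], I[2,2], I[4,4]^2, I[4,5].
HN type (ℓ=5): μ^(1)=16; μ^(2)=7/2; μ^(3)=1; μ^(4)=-4; μ^(5)=-19

((0, 1, 0, 0, 0); (0, 1, 1, 1, 1); (0, 0, 0, 0, 1); (0, 0, 0, 3, 0); (1, 0, 0, 0, 0))


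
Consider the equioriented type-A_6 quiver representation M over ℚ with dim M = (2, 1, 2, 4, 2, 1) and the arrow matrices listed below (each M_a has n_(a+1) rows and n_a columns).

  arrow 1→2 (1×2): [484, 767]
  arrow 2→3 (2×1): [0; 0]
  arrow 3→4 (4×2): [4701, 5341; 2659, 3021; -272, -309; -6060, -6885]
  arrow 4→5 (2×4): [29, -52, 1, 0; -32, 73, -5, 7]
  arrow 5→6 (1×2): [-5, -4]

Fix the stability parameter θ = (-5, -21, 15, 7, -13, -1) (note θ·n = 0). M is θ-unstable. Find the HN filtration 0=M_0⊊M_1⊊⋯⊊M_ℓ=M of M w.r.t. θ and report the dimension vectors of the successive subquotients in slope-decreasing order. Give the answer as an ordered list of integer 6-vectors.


Interval decomposition of M: I[1,1], I[1,2], I[3,5], I[3,6], I[4,4]^2.
HN type (ℓ=5): μ^(1)=7; μ^(2)=3; μ^(3)=2; μ^(4)=-5; μ^(5)=-13

((0, 0, 0, 2, 0, 0); (0, 0, 1, 1, 1, 0); (0, 0, 1, 1, 1, 1); (1, 0, 0, 0, 0, 0); (1, 1, 0, 0, 0, 0))


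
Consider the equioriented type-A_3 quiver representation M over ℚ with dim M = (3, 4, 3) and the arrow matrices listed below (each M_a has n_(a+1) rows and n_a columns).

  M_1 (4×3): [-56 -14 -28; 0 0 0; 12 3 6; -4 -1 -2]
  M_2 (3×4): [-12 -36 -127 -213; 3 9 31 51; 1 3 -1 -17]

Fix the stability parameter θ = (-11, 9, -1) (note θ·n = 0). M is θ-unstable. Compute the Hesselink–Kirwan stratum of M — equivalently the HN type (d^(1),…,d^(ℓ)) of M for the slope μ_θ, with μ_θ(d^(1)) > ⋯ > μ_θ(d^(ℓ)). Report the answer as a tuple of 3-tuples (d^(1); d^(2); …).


Barcode: M ≅ I[1,1]^2, I[1,2], I[2,2], I[2,3]^2, I[3,3]. HN layers by μ_θ (4 steps, strictly decreasing):
  μ^(1)=9; μ^(2)=4; μ^(3)=-1; μ^(4)=-11

((0, 2, 0); (0, 2, 2); (0, 0, 1); (3, 0, 0))


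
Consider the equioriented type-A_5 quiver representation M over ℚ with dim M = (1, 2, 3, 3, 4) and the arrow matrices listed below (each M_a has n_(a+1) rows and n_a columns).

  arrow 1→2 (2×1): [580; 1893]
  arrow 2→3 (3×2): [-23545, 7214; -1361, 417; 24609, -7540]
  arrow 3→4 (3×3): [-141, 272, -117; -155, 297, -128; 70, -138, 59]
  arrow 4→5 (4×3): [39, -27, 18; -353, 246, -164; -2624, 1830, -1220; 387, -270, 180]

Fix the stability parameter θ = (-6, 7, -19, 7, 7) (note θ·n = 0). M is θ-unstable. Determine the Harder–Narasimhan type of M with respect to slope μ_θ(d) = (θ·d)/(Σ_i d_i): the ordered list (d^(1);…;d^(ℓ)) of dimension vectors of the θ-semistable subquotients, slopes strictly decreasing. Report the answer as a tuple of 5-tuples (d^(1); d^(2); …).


Via rank(M_{q-1}∘⋯∘M_p): M ≅ I[1,5], I[2,4], I[3,5], I[5,5]^2.
μ_θ-semistable layers: μ^(1)=7; μ^(2)=-6; μ^(3)=-19

((0, 0, 0, 3, 4); (1, 2, 2, 0, 0); (0, 0, 1, 0, 0))


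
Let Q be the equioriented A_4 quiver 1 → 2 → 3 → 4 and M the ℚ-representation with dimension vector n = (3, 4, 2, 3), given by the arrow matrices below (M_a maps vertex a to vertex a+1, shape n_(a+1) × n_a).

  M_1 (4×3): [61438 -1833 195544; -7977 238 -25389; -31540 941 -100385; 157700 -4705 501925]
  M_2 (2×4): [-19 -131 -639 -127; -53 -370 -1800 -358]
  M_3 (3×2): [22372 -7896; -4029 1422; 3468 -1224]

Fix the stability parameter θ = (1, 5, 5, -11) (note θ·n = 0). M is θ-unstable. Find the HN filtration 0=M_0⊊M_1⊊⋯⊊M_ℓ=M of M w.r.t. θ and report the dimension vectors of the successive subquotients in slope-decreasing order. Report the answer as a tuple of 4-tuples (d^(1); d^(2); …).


Barcode: M ≅ I[1,2], I[1,3], I[1,4], I[2,2], I[4,4]^2. HN layers by μ_θ (4 steps, strictly decreasing):
  μ^(1)=5; μ^(2)=1; μ^(3)=0; μ^(4)=-11

((0, 3, 1, 0); (2, 0, 0, 0); (1, 1, 1, 1); (0, 0, 0, 2))


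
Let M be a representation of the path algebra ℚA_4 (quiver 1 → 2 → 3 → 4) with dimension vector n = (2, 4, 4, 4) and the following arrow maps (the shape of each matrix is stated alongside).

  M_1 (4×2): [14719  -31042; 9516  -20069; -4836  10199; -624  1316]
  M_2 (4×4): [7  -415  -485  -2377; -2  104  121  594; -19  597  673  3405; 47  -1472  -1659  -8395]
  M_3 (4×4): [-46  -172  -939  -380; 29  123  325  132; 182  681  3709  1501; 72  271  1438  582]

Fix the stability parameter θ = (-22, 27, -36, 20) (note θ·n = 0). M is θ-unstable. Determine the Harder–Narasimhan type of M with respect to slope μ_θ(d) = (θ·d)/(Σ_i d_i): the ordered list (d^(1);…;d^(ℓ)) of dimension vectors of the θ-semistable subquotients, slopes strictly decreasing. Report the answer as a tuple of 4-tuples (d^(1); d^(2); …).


Interval decomposition of M: I[1,4]^2, I[2,4]^2.
HN type (ℓ=3): μ^(1)=20; μ^(2)=-9/2; μ^(3)=-22

((0, 0, 0, 4); (0, 4, 4, 0); (2, 0, 0, 0))


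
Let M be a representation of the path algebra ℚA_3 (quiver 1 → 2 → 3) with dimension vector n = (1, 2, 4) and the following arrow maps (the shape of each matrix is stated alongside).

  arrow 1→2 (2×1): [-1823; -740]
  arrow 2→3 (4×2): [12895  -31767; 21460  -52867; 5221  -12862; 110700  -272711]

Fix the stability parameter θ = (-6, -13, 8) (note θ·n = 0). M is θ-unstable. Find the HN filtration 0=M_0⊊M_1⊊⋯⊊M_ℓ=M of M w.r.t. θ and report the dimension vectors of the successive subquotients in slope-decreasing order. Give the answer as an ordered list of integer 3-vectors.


Via rank(M_{q-1}∘⋯∘M_p): M ≅ I[1,3], I[2,3], I[3,3]^2.
μ_θ-semistable layers: μ^(1)=8; μ^(2)=-19/2; μ^(3)=-13

((0, 0, 4); (1, 1, 0); (0, 1, 0))


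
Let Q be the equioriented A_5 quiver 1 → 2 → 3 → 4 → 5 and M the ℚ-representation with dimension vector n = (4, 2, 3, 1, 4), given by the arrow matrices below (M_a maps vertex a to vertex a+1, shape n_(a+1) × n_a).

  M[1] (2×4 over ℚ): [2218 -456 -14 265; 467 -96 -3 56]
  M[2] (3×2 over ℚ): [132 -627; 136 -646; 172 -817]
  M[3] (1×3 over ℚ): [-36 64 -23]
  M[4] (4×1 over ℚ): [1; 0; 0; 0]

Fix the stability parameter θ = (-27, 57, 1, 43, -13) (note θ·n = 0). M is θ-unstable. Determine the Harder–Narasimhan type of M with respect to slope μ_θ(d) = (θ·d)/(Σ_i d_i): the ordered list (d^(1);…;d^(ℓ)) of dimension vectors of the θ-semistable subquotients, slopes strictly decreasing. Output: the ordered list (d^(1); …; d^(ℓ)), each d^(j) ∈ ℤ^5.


Via rank(M_{q-1}∘⋯∘M_p): M ≅ I[1,1]^2, I[1,2], I[1,5], I[3,3]^2, I[5,5]^3.
μ_θ-semistable layers: μ^(1)=57; μ^(2)=22; μ^(3)=1; μ^(4)=-13; μ^(5)=-27

((0, 1, 0, 0, 0); (0, 1, 1, 1, 1); (0, 0, 2, 0, 0); (0, 0, 0, 0, 3); (4, 0, 0, 0, 0))


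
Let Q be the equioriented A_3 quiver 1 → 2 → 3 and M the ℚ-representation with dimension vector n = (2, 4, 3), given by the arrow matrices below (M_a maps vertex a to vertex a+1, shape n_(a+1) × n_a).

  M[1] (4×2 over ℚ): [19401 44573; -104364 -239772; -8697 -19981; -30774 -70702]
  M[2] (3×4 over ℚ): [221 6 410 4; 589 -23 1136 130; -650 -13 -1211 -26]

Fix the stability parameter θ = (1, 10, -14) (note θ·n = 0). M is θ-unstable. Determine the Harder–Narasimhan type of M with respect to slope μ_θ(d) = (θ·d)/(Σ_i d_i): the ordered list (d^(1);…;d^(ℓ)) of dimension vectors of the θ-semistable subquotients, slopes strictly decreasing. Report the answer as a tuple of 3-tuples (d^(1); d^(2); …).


Interval decomposition of M: I[1,1], I[1,3], I[2,2], I[2,3]^2.
HN type (ℓ=4): μ^(1)=10; μ^(2)=1; μ^(3)=-1; μ^(4)=-2

((0, 1, 0); (1, 0, 0); (1, 1, 1); (0, 2, 2))


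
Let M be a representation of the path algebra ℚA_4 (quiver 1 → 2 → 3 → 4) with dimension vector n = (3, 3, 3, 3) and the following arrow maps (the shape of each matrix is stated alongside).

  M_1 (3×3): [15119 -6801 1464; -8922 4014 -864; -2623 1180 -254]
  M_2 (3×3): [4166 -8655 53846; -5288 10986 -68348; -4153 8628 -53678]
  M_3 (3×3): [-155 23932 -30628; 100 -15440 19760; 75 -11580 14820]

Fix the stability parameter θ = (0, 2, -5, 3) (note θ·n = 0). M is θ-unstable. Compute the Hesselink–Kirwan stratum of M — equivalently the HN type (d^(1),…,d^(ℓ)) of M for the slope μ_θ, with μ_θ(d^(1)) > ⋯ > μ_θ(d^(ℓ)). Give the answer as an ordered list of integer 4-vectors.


Via rank(M_{q-1}∘⋯∘M_p): M ≅ I[1,1], I[1,3], I[1,4], I[2,2], I[3,3], I[4,4]^2.
μ_θ-semistable layers: μ^(1)=3; μ^(2)=2; μ^(3)=0; μ^(4)=-1; μ^(5)=-5

((0, 0, 0, 3); (0, 1, 0, 0); (1, 0, 0, 0); (2, 2, 2, 0); (0, 0, 1, 0))


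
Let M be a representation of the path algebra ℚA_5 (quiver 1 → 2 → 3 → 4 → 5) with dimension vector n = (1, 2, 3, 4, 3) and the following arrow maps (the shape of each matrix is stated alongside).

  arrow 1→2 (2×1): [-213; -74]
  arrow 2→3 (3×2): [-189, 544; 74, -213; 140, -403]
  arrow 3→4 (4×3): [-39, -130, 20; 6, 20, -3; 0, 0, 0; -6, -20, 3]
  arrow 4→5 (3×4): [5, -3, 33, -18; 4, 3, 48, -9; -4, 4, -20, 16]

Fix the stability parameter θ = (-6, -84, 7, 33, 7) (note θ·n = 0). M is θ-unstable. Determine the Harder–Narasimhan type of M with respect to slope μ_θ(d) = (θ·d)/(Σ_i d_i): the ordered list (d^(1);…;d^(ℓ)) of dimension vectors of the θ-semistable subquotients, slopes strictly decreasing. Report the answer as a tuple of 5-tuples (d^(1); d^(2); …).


Via rank(M_{q-1}∘⋯∘M_p): M ≅ I[1,5], I[2,4], I[3,3], I[4,4], I[4,5], I[5,5].
μ_θ-semistable layers: μ^(1)=33; μ^(2)=20; μ^(3)=7; μ^(4)=-45; μ^(5)=-84

((0, 0, 0, 2, 0); (0, 0, 0, 2, 2); (0, 0, 3, 0, 1); (1, 1, 0, 0, 0); (0, 1, 0, 0, 0))


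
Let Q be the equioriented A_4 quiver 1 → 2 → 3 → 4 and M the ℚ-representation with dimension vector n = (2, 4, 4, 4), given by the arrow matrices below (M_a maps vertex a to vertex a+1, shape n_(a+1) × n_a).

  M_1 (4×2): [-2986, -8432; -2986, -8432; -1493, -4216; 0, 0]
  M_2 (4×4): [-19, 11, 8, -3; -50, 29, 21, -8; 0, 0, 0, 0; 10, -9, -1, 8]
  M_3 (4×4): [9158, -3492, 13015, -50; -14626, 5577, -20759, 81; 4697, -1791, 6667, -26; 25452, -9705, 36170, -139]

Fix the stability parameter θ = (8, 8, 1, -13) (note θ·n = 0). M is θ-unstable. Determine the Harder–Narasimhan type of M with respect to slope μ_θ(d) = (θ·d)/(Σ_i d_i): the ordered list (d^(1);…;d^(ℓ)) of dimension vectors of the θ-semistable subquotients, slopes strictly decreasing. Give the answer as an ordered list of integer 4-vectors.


Via rank(M_{q-1}∘⋯∘M_p): M ≅ I[1,1], I[1,4], I[2,2]^2, I[2,4], I[3,3], I[3,4], I[4,4].
μ_θ-semistable layers: μ^(1)=8; μ^(2)=1; μ^(3)=-4/3; μ^(4)=-6; μ^(5)=-13

((1, 2, 0, 0); (1, 1, 2, 1); (0, 1, 1, 1); (0, 0, 1, 1); (0, 0, 0, 1))


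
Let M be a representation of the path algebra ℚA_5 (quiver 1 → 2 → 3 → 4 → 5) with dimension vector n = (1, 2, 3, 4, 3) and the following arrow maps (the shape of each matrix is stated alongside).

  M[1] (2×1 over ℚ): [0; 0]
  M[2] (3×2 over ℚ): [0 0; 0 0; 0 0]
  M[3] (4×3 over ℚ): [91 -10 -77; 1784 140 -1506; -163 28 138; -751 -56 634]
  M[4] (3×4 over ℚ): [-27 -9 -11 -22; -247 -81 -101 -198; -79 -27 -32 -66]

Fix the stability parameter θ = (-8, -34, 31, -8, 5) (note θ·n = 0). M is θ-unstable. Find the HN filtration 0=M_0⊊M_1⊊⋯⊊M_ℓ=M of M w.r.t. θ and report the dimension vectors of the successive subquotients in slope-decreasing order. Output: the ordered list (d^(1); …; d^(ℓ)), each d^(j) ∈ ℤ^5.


Via rank(M_{q-1}∘⋯∘M_p): M ≅ I[1,1], I[2,2]^2, I[3,4], I[3,5]^2, I[4,4], I[5,5].
μ_θ-semistable layers: μ^(1)=23/2; μ^(2)=28/3; μ^(3)=5; μ^(4)=-8; μ^(5)=-34

((0, 0, 1, 1, 0); (0, 0, 2, 2, 2); (0, 0, 0, 0, 1); (1, 0, 0, 1, 0); (0, 2, 0, 0, 0))


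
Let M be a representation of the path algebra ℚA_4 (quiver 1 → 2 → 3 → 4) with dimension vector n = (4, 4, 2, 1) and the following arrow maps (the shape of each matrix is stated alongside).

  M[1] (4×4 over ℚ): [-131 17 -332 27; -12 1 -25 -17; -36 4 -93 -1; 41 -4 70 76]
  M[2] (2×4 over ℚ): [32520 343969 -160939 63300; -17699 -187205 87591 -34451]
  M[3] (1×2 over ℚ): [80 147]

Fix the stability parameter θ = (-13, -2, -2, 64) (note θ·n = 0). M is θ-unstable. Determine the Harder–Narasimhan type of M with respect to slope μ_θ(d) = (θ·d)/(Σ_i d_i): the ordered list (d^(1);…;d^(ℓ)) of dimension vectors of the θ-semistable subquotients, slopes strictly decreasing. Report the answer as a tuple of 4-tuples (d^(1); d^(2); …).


Barcode: M ≅ I[1,2]^2, I[1,3], I[1,4]. HN layers by μ_θ (3 steps, strictly decreasing):
  μ^(1)=64; μ^(2)=-2; μ^(3)=-13

((0, 0, 0, 1); (0, 4, 2, 0); (4, 0, 0, 0))


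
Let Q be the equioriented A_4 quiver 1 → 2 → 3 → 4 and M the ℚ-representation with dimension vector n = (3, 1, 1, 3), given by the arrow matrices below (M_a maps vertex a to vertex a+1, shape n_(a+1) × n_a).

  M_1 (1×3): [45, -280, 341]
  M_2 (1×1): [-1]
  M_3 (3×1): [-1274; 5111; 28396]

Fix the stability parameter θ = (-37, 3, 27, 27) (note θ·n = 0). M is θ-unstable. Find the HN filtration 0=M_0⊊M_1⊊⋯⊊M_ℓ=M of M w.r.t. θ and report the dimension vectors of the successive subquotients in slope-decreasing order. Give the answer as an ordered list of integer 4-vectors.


Interval decomposition of M: I[1,1]^2, I[1,4], I[4,4]^2.
HN type (ℓ=3): μ^(1)=27; μ^(2)=3; μ^(3)=-37

((0, 0, 1, 3); (0, 1, 0, 0); (3, 0, 0, 0))


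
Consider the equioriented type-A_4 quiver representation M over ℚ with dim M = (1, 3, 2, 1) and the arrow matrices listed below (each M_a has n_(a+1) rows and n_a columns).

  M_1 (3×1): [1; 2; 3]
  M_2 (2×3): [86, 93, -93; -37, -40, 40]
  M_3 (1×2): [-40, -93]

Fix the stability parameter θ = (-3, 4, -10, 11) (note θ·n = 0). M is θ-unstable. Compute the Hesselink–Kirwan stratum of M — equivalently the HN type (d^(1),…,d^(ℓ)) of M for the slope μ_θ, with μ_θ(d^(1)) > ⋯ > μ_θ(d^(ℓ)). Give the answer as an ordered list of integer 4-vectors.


Barcode: M ≅ I[1,4], I[2,2], I[2,3]. HN layers by μ_θ (3 steps, strictly decreasing):
  μ^(1)=11; μ^(2)=4; μ^(3)=-3

((0, 0, 0, 1); (0, 1, 0, 0); (1, 2, 2, 0))


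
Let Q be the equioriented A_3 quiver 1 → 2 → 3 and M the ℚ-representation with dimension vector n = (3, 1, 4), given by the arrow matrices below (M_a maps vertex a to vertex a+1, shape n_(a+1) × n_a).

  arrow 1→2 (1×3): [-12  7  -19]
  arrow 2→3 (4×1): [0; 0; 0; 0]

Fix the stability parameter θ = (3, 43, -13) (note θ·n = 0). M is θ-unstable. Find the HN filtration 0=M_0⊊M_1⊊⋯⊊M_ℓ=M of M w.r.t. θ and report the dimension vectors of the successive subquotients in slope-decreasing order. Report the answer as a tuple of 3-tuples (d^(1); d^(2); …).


Via rank(M_{q-1}∘⋯∘M_p): M ≅ I[1,1]^2, I[1,2], I[3,3]^4.
μ_θ-semistable layers: μ^(1)=43; μ^(2)=3; μ^(3)=-13

((0, 1, 0); (3, 0, 0); (0, 0, 4))


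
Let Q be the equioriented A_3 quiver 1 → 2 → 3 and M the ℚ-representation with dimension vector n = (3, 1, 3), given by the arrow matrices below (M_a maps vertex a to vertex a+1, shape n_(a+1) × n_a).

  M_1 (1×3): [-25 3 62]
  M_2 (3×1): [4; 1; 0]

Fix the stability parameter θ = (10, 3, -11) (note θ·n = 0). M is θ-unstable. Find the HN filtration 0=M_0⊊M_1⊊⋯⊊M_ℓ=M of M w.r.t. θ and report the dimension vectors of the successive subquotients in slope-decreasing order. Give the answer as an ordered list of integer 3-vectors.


Interval decomposition of M: I[1,1]^2, I[1,3], I[3,3]^2.
HN type (ℓ=3): μ^(1)=10; μ^(2)=2/3; μ^(3)=-11

((2, 0, 0); (1, 1, 1); (0, 0, 2))


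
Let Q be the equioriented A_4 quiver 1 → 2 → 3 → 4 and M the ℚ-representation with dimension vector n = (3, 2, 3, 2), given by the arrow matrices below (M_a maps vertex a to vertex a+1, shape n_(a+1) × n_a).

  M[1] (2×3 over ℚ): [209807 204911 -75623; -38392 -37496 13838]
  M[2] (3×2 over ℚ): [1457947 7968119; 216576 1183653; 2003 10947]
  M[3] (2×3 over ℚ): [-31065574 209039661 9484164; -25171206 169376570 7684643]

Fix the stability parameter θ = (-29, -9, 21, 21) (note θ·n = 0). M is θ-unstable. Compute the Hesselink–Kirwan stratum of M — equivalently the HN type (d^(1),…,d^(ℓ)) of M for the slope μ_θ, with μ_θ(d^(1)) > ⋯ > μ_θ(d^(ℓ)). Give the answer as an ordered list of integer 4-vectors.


Via rank(M_{q-1}∘⋯∘M_p): M ≅ I[1,1], I[1,4]^2, I[3,3].
μ_θ-semistable layers: μ^(1)=21; μ^(2)=-9; μ^(3)=-29

((0, 0, 3, 2); (0, 2, 0, 0); (3, 0, 0, 0))


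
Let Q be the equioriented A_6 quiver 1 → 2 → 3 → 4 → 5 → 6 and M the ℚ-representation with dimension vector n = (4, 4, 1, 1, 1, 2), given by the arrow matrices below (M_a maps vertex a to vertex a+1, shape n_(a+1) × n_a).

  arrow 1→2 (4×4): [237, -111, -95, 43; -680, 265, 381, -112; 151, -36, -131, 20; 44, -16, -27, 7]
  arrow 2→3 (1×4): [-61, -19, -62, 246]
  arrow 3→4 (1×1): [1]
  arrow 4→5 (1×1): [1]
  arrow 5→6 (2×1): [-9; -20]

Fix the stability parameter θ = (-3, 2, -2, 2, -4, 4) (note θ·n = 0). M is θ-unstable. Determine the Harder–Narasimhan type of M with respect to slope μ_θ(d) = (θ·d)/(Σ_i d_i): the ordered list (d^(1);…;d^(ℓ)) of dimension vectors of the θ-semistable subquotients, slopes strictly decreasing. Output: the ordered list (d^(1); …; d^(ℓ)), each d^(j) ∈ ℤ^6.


Barcode: M ≅ I[1,1], I[1,2]^2, I[1,6], I[2,2], I[6,6]. HN layers by μ_θ (4 steps, strictly decreasing):
  μ^(1)=4; μ^(2)=2; μ^(3)=-1/2; μ^(4)=-3

((0, 0, 0, 0, 0, 2); (0, 3, 0, 0, 0, 0); (0, 1, 1, 1, 1, 0); (4, 0, 0, 0, 0, 0))


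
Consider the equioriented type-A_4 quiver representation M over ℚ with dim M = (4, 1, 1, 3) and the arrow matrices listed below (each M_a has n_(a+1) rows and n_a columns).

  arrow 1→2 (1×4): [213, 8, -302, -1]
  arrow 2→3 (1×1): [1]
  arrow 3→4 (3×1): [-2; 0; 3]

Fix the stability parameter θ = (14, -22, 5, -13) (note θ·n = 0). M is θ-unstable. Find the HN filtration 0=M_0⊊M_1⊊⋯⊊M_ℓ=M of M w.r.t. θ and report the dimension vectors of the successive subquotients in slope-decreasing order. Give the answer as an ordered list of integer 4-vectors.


Interval decomposition of M: I[1,1]^3, I[1,4], I[4,4]^2.
HN type (ℓ=3): μ^(1)=14; μ^(2)=-4; μ^(3)=-13

((3, 0, 0, 0); (1, 1, 1, 1); (0, 0, 0, 2))


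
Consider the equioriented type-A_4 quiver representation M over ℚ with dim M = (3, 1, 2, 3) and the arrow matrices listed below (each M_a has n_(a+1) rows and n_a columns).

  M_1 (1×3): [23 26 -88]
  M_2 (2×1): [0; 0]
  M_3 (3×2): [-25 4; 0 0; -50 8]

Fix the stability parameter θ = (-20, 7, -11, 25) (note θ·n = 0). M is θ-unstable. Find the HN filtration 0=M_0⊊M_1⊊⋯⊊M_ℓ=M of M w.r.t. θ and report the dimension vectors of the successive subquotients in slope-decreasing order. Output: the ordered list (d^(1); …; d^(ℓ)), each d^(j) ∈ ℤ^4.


Interval decomposition of M: I[1,1]^2, I[1,2], I[3,3], I[3,4], I[4,4]^2.
HN type (ℓ=4): μ^(1)=25; μ^(2)=7; μ^(3)=-11; μ^(4)=-20

((0, 0, 0, 3); (0, 1, 0, 0); (0, 0, 2, 0); (3, 0, 0, 0))


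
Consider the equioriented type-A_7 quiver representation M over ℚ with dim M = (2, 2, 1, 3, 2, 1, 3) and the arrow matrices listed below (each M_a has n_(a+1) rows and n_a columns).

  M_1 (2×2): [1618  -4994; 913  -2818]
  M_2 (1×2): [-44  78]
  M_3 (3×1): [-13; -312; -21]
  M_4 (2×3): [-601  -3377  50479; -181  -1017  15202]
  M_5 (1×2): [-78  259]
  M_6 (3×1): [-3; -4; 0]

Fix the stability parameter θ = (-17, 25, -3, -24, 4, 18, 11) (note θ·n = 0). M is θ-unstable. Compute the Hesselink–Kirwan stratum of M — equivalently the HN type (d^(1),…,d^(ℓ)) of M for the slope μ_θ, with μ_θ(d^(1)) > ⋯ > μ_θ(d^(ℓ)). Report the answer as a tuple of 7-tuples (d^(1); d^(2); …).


Interval decomposition of M: I[1,2], I[1,7], I[4,4], I[4,5], I[7,7]^2.
HN type (ℓ=7): μ^(1)=25; μ^(2)=29/2; μ^(3)=11; μ^(4)=4; μ^(5)=-2/3; μ^(6)=-17; μ^(7)=-24

((0, 1, 0, 0, 0, 0, 0); (0, 0, 0, 0, 0, 1, 1); (0, 0, 0, 0, 0, 0, 2); (0, 0, 0, 0, 2, 0, 0); (0, 1, 1, 1, 0, 0, 0); (2, 0, 0, 0, 0, 0, 0); (0, 0, 0, 2, 0, 0, 0))


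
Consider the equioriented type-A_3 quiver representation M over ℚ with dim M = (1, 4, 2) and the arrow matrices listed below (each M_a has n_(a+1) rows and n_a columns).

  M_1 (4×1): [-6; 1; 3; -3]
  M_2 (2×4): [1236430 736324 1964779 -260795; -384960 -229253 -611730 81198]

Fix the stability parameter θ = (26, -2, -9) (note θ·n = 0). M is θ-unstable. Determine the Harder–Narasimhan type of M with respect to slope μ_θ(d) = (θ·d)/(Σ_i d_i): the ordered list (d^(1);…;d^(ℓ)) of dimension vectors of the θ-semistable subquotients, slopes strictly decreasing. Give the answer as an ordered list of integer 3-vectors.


Barcode: M ≅ I[1,3], I[2,2]^2, I[2,3]. HN layers by μ_θ (3 steps, strictly decreasing):
  μ^(1)=5; μ^(2)=-2; μ^(3)=-11/2

((1, 1, 1); (0, 2, 0); (0, 1, 1))


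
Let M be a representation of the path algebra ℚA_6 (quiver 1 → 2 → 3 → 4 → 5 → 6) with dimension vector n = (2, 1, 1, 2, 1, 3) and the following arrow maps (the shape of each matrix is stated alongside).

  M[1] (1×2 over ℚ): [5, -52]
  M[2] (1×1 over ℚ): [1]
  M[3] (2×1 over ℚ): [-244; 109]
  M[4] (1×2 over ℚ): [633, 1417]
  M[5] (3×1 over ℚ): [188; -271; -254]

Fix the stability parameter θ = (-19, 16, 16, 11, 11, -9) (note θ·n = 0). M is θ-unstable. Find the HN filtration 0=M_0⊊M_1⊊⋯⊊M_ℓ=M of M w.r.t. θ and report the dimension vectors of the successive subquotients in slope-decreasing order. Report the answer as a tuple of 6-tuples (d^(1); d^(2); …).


Interval decomposition of M: I[1,1], I[1,6], I[4,4], I[6,6]^2.
HN type (ℓ=4): μ^(1)=11; μ^(2)=9; μ^(3)=-9; μ^(4)=-19

((0, 0, 0, 1, 0, 0); (0, 1, 1, 1, 1, 1); (0, 0, 0, 0, 0, 2); (2, 0, 0, 0, 0, 0))
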